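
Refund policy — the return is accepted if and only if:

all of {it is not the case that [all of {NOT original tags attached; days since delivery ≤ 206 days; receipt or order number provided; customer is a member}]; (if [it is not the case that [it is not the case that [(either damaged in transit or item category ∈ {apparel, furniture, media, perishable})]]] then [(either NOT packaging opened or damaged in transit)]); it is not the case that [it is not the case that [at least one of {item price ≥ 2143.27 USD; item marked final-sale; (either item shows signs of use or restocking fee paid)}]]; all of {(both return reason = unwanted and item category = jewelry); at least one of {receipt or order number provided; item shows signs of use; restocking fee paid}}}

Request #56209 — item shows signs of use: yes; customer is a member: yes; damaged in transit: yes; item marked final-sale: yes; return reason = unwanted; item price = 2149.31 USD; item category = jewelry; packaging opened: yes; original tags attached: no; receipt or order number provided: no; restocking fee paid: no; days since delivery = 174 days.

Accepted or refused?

Atomic conditions:
  NOT original tags attached: no → true
  days since delivery ≤ 206 days: 174 ≤ 206 is true
  receipt or order number provided: no → false
  customer is a member: yes → true
  damaged in transit: yes → true
  item category ∈ {apparel, furniture, media, perishable}: jewelry is not in the set → false
  NOT packaging opened: yes → false
  item price ≥ 2143.27 USD: 2149.31 ≥ 2143.27 is true
  item marked final-sale: yes → true
  item shows signs of use: yes → true
  restocking fee paid: no → false
  return reason = unwanted: unwanted == unwanted is true
  item category = jewelry: jewelry == jewelry is true
Combine:
[1.1] true AND true AND false AND true = false
[1] NOT false = true
[2.1.1.1] true OR false = true
[2.1.1] NOT true = false
[2.1] NOT false = true
[2.2] false OR true = true
[2] true → true = true
[3.1.1.3] true OR false = true
[3.1.1] true OR true OR true = true
[3.1] NOT true = false
[3] NOT false = true
[4.1] true AND true = true
[4.2] false OR true OR false = true
[4] true AND true = true
[root] true AND true AND true AND true = true
Overall: true → accepted

Accepted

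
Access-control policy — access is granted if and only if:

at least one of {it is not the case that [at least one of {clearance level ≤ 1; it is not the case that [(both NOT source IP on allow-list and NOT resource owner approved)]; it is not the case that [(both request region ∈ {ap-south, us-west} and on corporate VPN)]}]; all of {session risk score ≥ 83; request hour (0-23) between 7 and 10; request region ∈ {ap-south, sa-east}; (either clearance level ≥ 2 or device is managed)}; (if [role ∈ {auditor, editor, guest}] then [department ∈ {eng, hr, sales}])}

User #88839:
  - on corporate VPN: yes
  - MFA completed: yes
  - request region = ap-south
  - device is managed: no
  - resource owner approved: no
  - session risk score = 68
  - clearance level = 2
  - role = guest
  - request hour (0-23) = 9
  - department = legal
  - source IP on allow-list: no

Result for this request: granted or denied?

Granted

Atomic conditions:
  clearance level ≤ 1: 2 ≤ 1 is false
  NOT source IP on allow-list: no → true
  NOT resource owner approved: no → true
  request region ∈ {ap-south, us-west}: ap-south is in the set → true
  on corporate VPN: yes → true
  session risk score ≥ 83: 68 ≥ 83 is false
  request hour (0-23) between 7 and 10: 9 in [7, 10] is true
  request region ∈ {ap-south, sa-east}: ap-south is in the set → true
  clearance level ≥ 2: 2 ≥ 2 is true
  device is managed: no → false
  role ∈ {auditor, editor, guest}: guest is in the set → true
  department ∈ {eng, hr, sales}: legal is not in the set → false
Combine:
[1.1.2.1] true AND true = true
[1.1.2] NOT true = false
[1.1.3.1] true AND true = true
[1.1.3] NOT true = false
[1.1] false OR false OR false = false
[1] NOT false = true
[2.4] true OR false = true
[2] false AND true AND true AND true = false
[3] true → false = false
[root] true OR false OR false = true
Overall: true → granted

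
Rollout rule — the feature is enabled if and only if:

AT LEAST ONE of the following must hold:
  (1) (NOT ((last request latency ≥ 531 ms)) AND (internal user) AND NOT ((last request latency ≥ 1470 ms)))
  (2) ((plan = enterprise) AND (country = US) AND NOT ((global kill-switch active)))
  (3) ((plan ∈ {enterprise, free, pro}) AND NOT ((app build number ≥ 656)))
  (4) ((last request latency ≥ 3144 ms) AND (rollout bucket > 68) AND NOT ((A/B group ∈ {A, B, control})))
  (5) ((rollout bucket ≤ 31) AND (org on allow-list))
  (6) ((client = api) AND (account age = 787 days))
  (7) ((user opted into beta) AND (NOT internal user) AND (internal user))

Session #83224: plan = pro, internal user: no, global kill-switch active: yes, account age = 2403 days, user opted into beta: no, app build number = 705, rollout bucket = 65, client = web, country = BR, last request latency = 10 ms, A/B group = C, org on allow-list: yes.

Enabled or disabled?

Atomic conditions:
  last request latency ≥ 531 ms: 10 ≥ 531 is false
  internal user: no → false
  last request latency ≥ 1470 ms: 10 ≥ 1470 is false
  plan = enterprise: pro == enterprise is false
  country = US: BR == US is false
  global kill-switch active: yes → true
  plan ∈ {enterprise, free, pro}: pro is in the set → true
  app build number ≥ 656: 705 ≥ 656 is true
  last request latency ≥ 3144 ms: 10 ≥ 3144 is false
  rollout bucket > 68: 65 > 68 is false
  A/B group ∈ {A, B, control}: C is not in the set → false
  rollout bucket ≤ 31: 65 ≤ 31 is false
  org on allow-list: yes → true
  client = api: web == api is false
  account age = 787 days: 2403 == 787 is false
  user opted into beta: no → false
  NOT internal user: no → true
Combine:
[1.1] NOT false = true
[1.3] NOT false = true
[1] true AND false AND true = false
[2.3] NOT true = false
[2] false AND false AND false = false
[3.2] NOT true = false
[3] true AND false = false
[4.3] NOT false = true
[4] false AND false AND true = false
[5] false AND true = false
[6] false AND false = false
[7] false AND true AND false = false
[root] false OR false OR false OR false OR false OR false OR false = false
Overall: false → disabled

Disabled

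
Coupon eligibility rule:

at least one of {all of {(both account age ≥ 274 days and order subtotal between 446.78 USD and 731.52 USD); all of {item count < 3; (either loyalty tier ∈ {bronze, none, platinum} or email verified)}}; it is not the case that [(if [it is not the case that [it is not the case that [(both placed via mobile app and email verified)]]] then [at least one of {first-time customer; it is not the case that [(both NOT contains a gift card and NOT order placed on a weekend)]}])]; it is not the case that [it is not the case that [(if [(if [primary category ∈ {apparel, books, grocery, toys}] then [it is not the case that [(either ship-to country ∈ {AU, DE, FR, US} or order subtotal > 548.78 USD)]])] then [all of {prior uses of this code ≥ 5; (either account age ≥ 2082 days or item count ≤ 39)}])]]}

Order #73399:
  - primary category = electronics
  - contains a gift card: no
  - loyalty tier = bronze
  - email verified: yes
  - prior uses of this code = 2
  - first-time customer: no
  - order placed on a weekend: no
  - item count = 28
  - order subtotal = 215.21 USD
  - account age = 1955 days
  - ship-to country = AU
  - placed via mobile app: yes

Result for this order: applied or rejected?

Atomic conditions:
  account age ≥ 274 days: 1955 ≥ 274 is true
  order subtotal between 446.78 USD and 731.52 USD: 215.21 in [446.78, 731.52] is false
  item count < 3: 28 < 3 is false
  loyalty tier ∈ {bronze, none, platinum}: bronze is in the set → true
  email verified: yes → true
  placed via mobile app: yes → true
  first-time customer: no → false
  NOT contains a gift card: no → true
  NOT order placed on a weekend: no → true
  primary category ∈ {apparel, books, grocery, toys}: electronics is not in the set → false
  ship-to country ∈ {AU, DE, FR, US}: AU is in the set → true
  order subtotal > 548.78 USD: 215.21 > 548.78 is false
  prior uses of this code ≥ 5: 2 ≥ 5 is false
  account age ≥ 2082 days: 1955 ≥ 2082 is false
  item count ≤ 39: 28 ≤ 39 is true
Combine:
[1.1] true AND false = false
[1.2.2] true OR true = true
[1.2] false AND true = false
[1] false AND false = false
[2.1.1.1.1] true AND true = true
[2.1.1.1] NOT true = false
[2.1.1] NOT false = true
[2.1.2.2.1] true AND true = true
[2.1.2.2] NOT true = false
[2.1.2] false OR false = false
[2.1] true → false = false
[2] NOT false = true
[3.1.1.1.2.1] true OR false = true
[3.1.1.1.2] NOT true = false
[3.1.1.1] false → false (antecedent false ⇒ implication holds) = true
[3.1.1.2.2] false OR true = true
[3.1.1.2] false AND true = false
[3.1.1] true → false = false
[3.1] NOT false = true
[3] NOT true = false
[root] false OR true OR false = true
Overall: true → applied

Applied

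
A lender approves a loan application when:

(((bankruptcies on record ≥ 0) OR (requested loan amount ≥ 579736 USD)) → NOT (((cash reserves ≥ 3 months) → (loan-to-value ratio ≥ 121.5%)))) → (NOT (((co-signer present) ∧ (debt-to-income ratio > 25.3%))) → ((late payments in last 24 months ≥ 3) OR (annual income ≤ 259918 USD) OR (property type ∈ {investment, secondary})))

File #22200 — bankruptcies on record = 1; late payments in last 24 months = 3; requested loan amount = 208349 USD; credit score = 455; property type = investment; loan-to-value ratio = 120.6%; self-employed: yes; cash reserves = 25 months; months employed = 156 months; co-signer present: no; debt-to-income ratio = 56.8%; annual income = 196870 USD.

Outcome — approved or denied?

Atomic conditions:
  bankruptcies on record ≥ 0: 1 ≥ 0 is true
  requested loan amount ≥ 579736 USD: 208349 ≥ 579736 is false
  cash reserves ≥ 3 months: 25 ≥ 3 is true
  loan-to-value ratio ≥ 121.5%: 120.6 ≥ 121.5 is false
  co-signer present: no → false
  debt-to-income ratio > 25.3%: 56.8 > 25.3 is true
  late payments in last 24 months ≥ 3: 3 ≥ 3 is true
  annual income ≤ 259918 USD: 196870 ≤ 259918 is true
  property type ∈ {investment, secondary}: investment is in the set → true
Combine:
[1.1] true OR false = true
[1.2.1] true → false = false
[1.2] NOT false = true
[1] true → true = true
[2.1.1] false AND true = false
[2.1] NOT false = true
[2.2] true OR true OR true = true
[2] true → true = true
[root] true → true = true
Overall: true → approved

Approved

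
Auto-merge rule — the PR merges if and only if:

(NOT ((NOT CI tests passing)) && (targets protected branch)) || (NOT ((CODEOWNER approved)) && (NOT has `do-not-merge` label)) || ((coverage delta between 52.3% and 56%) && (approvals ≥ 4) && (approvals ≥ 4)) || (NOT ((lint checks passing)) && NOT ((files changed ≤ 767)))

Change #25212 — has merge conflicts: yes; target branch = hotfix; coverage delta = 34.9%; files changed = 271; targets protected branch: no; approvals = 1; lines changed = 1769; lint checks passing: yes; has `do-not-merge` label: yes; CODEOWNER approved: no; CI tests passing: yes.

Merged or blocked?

Atomic conditions:
  NOT CI tests passing: yes → false
  targets protected branch: no → false
  CODEOWNER approved: no → false
  NOT has `do-not-merge` label: yes → false
  coverage delta between 52.3% and 56%: 34.9 in [52.3, 56] is false
  approvals ≥ 4: 1 ≥ 4 is false
  lint checks passing: yes → true
  files changed ≤ 767: 271 ≤ 767 is true
Combine:
[1.1] NOT false = true
[1] true AND false = false
[2.1] NOT false = true
[2] true AND false = false
[3] false AND false AND false = false
[4.1] NOT true = false
[4.2] NOT true = false
[4] false AND false = false
[root] false OR false OR false OR false = false
Overall: false → blocked

Blocked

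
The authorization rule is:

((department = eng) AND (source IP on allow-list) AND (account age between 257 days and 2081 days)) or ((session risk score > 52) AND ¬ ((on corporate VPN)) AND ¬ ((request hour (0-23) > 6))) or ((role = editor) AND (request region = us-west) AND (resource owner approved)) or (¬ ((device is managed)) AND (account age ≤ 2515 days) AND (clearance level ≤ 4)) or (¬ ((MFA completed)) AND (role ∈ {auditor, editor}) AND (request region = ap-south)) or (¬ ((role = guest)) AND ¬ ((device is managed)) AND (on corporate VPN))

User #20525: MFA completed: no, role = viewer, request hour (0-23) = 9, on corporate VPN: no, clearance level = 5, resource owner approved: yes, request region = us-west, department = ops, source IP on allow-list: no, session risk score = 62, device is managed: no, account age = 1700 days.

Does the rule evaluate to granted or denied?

Denied

Atomic conditions:
  department = eng: ops == eng is false
  source IP on allow-list: no → false
  account age between 257 days and 2081 days: 1700 in [257, 2081] is true
  session risk score > 52: 62 > 52 is true
  on corporate VPN: no → false
  request hour (0-23) > 6: 9 > 6 is true
  role = editor: viewer == editor is false
  request region = us-west: us-west == us-west is true
  resource owner approved: yes → true
  device is managed: no → false
  account age ≤ 2515 days: 1700 ≤ 2515 is true
  clearance level ≤ 4: 5 ≤ 4 is false
  MFA completed: no → false
  role ∈ {auditor, editor}: viewer is not in the set → false
  request region = ap-south: us-west == ap-south is false
  role = guest: viewer == guest is false
Combine:
[1] false AND false AND true = false
[2.2] NOT false = true
[2.3] NOT true = false
[2] true AND true AND false = false
[3] false AND true AND true = false
[4.1] NOT false = true
[4] true AND true AND false = false
[5.1] NOT false = true
[5] true AND false AND false = false
[6.1] NOT false = true
[6.2] NOT false = true
[6] true AND true AND false = false
[root] false OR false OR false OR false OR false OR false = false
Overall: false → denied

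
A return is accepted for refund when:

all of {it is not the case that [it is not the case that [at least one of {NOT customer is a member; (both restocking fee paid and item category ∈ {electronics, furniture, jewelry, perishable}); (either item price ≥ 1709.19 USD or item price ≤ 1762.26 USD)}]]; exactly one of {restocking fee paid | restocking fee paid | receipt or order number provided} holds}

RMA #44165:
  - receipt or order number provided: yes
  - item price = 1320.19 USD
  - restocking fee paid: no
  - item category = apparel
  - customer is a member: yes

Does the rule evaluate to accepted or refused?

Accepted

Atomic conditions:
  NOT customer is a member: yes → false
  restocking fee paid: no → false
  item category ∈ {electronics, furniture, jewelry, perishable}: apparel is not in the set → false
  item price ≥ 1709.19 USD: 1320.19 ≥ 1709.19 is false
  item price ≤ 1762.26 USD: 1320.19 ≤ 1762.26 is true
  receipt or order number provided: yes → true
Combine:
[1.1.1.2] false AND false = false
[1.1.1.3] false OR true = true
[1.1.1] false OR false OR true = true
[1.1] NOT true = false
[1] NOT false = true
[2] exactly-one(false, false, true) = true
[root] true AND true = true
Overall: true → accepted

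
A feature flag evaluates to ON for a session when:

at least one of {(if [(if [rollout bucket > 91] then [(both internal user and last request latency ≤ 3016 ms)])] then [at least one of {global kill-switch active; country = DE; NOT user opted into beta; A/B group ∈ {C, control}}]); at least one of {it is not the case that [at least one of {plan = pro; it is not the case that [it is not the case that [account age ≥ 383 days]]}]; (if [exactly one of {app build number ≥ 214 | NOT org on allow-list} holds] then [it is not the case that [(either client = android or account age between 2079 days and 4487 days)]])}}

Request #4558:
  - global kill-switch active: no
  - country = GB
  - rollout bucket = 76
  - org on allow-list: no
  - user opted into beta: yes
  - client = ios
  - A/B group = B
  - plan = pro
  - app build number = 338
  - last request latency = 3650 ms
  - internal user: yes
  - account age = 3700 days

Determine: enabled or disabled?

Enabled

Atomic conditions:
  rollout bucket > 91: 76 > 91 is false
  internal user: yes → true
  last request latency ≤ 3016 ms: 3650 ≤ 3016 is false
  global kill-switch active: no → false
  country = DE: GB == DE is false
  NOT user opted into beta: yes → false
  A/B group ∈ {C, control}: B is not in the set → false
  plan = pro: pro == pro is true
  account age ≥ 383 days: 3700 ≥ 383 is true
  app build number ≥ 214: 338 ≥ 214 is true
  NOT org on allow-list: no → true
  client = android: ios == android is false
  account age between 2079 days and 4487 days: 3700 in [2079, 4487] is true
Combine:
[1.1.2] true AND false = false
[1.1] false → false (antecedent false ⇒ implication holds) = true
[1.2] false OR false OR false OR false = false
[1] true → false = false
[2.1.1.2.1] NOT true = false
[2.1.1.2] NOT false = true
[2.1.1] true OR true = true
[2.1] NOT true = false
[2.2.1] exactly-one(true, true) = false
[2.2.2.1] false OR true = true
[2.2.2] NOT true = false
[2.2] false → false (antecedent false ⇒ implication holds) = true
[2] false OR true = true
[root] false OR true = true
Overall: true → enabled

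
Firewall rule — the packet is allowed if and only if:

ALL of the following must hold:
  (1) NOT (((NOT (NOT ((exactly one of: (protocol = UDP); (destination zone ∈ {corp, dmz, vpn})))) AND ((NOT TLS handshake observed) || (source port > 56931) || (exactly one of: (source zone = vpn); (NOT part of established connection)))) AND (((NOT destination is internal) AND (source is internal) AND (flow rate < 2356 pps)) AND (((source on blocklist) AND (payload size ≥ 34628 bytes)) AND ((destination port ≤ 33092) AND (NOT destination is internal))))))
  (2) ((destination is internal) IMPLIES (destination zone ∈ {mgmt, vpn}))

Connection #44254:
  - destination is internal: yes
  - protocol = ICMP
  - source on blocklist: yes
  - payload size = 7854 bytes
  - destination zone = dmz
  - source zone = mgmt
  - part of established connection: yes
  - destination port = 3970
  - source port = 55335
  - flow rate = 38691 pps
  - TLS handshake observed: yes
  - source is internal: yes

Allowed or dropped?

Dropped

Atomic conditions:
  protocol = UDP: ICMP == UDP is false
  destination zone ∈ {corp, dmz, vpn}: dmz is in the set → true
  NOT TLS handshake observed: yes → false
  source port > 56931: 55335 > 56931 is false
  source zone = vpn: mgmt == vpn is false
  NOT part of established connection: yes → false
  NOT destination is internal: yes → false
  source is internal: yes → true
  flow rate < 2356 pps: 38691 < 2356 is false
  source on blocklist: yes → true
  payload size ≥ 34628 bytes: 7854 ≥ 34628 is false
  destination port ≤ 33092: 3970 ≤ 33092 is true
  destination is internal: yes → true
  destination zone ∈ {mgmt, vpn}: dmz is not in the set → false
Combine:
[1.1.1.1.1.1] exactly-one(false, true) = true
[1.1.1.1.1] NOT true = false
[1.1.1.1] NOT false = true
[1.1.1.2.3] exactly-one(false, false) = false
[1.1.1.2] false OR false OR false = false
[1.1.1] true AND false = false
[1.1.2.1] false AND true AND false = false
[1.1.2.2.1] true AND false = false
[1.1.2.2.2] true AND false = false
[1.1.2.2] false AND false = false
[1.1.2] false AND false = false
[1.1] false AND false = false
[1] NOT false = true
[2] true → false = false
[root] true AND false = false
Overall: false → dropped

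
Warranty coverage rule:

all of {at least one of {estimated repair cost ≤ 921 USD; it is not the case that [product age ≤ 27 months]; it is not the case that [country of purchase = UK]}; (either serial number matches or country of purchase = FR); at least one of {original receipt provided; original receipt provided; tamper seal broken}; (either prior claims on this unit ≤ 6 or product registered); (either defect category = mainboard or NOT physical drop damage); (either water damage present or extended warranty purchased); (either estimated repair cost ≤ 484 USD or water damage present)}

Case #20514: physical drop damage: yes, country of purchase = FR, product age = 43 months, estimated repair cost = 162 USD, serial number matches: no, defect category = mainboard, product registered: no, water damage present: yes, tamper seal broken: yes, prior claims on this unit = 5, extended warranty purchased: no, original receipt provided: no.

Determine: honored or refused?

Honored

Atomic conditions:
  estimated repair cost ≤ 921 USD: 162 ≤ 921 is true
  product age ≤ 27 months: 43 ≤ 27 is false
  country of purchase = UK: FR == UK is false
  serial number matches: no → false
  country of purchase = FR: FR == FR is true
  original receipt provided: no → false
  tamper seal broken: yes → true
  prior claims on this unit ≤ 6: 5 ≤ 6 is true
  product registered: no → false
  defect category = mainboard: mainboard == mainboard is true
  NOT physical drop damage: yes → false
  water damage present: yes → true
  extended warranty purchased: no → false
  estimated repair cost ≤ 484 USD: 162 ≤ 484 is true
Combine:
[1.2] NOT false = true
[1.3] NOT false = true
[1] true OR true OR true = true
[2] false OR true = true
[3] false OR false OR true = true
[4] true OR false = true
[5] true OR false = true
[6] true OR false = true
[7] true OR true = true
[root] true AND true AND true AND true AND true AND true AND true = true
Overall: true → honored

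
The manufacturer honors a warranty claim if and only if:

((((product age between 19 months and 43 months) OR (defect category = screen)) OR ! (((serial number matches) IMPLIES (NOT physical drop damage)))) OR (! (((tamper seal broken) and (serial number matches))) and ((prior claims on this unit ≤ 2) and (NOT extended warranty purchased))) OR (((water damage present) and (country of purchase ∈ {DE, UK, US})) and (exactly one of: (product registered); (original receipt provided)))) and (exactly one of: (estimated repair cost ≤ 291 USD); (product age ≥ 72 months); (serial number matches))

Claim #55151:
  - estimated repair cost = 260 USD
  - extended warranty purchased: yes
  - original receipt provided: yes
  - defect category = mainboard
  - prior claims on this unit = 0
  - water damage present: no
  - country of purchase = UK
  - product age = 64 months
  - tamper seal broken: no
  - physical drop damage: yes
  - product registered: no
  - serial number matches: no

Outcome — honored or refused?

Atomic conditions:
  product age between 19 months and 43 months: 64 in [19, 43] is false
  defect category = screen: mainboard == screen is false
  serial number matches: no → false
  NOT physical drop damage: yes → false
  tamper seal broken: no → false
  prior claims on this unit ≤ 2: 0 ≤ 2 is true
  NOT extended warranty purchased: yes → false
  water damage present: no → false
  country of purchase ∈ {DE, UK, US}: UK is in the set → true
  product registered: no → false
  original receipt provided: yes → true
  estimated repair cost ≤ 291 USD: 260 ≤ 291 is true
  product age ≥ 72 months: 64 ≥ 72 is false
Combine:
[1.1.1] false OR false = false
[1.1.2.1] false → false (antecedent false ⇒ implication holds) = true
[1.1.2] NOT true = false
[1.1] false OR false = false
[1.2.1.1] false AND false = false
[1.2.1] NOT false = true
[1.2.2] true AND false = false
[1.2] true AND false = false
[1.3.1] false AND true = false
[1.3.2] exactly-one(false, true) = true
[1.3] false AND true = false
[1] false OR false OR false = false
[2] exactly-one(true, false, false) = true
[root] false AND true = false
Overall: false → refused

Refused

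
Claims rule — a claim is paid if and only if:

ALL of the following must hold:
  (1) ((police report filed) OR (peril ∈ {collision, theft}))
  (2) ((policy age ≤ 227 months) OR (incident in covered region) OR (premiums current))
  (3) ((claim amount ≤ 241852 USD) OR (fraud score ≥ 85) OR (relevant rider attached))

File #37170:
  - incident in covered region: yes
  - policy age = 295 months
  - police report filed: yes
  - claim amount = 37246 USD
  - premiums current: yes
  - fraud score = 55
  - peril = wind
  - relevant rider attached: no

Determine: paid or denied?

Atomic conditions:
  police report filed: yes → true
  peril ∈ {collision, theft}: wind is not in the set → false
  policy age ≤ 227 months: 295 ≤ 227 is false
  incident in covered region: yes → true
  premiums current: yes → true
  claim amount ≤ 241852 USD: 37246 ≤ 241852 is true
  fraud score ≥ 85: 55 ≥ 85 is false
  relevant rider attached: no → false
Combine:
[1] true OR false = true
[2] false OR true OR true = true
[3] true OR false OR false = true
[root] true AND true AND true = true
Overall: true → paid

Paid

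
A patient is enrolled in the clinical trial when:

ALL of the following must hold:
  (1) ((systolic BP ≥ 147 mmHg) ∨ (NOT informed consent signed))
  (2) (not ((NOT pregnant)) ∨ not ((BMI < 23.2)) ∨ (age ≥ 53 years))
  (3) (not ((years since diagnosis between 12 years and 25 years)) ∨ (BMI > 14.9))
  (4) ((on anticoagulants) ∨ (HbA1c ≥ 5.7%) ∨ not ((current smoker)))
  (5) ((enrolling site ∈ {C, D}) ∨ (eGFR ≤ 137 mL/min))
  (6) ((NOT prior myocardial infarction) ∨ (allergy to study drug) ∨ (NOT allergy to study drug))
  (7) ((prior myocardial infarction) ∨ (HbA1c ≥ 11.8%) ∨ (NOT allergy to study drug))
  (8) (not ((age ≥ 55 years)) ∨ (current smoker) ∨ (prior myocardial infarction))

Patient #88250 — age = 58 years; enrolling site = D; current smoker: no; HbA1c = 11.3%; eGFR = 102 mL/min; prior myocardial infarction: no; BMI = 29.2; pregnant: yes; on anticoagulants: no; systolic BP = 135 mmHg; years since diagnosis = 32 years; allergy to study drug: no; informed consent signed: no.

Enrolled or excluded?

Excluded

Atomic conditions:
  systolic BP ≥ 147 mmHg: 135 ≥ 147 is false
  NOT informed consent signed: no → true
  NOT pregnant: yes → false
  BMI < 23.2: 29.2 < 23.2 is false
  age ≥ 53 years: 58 ≥ 53 is true
  years since diagnosis between 12 years and 25 years: 32 in [12, 25] is false
  BMI > 14.9: 29.2 > 14.9 is true
  on anticoagulants: no → false
  HbA1c ≥ 5.7%: 11.3 ≥ 5.7 is true
  current smoker: no → false
  enrolling site ∈ {C, D}: D is in the set → true
  eGFR ≤ 137 mL/min: 102 ≤ 137 is true
  NOT prior myocardial infarction: no → true
  allergy to study drug: no → false
  NOT allergy to study drug: no → true
  prior myocardial infarction: no → false
  HbA1c ≥ 11.8%: 11.3 ≥ 11.8 is false
  age ≥ 55 years: 58 ≥ 55 is true
Combine:
[1] false OR true = true
[2.1] NOT false = true
[2.2] NOT false = true
[2] true OR true OR true = true
[3.1] NOT false = true
[3] true OR true = true
[4.3] NOT false = true
[4] false OR true OR true = true
[5] true OR true = true
[6] true OR false OR true = true
[7] false OR false OR true = true
[8.1] NOT true = false
[8] false OR false OR false = false
[root] true AND true AND true AND true AND true AND true AND true AND false = false
Overall: false → excluded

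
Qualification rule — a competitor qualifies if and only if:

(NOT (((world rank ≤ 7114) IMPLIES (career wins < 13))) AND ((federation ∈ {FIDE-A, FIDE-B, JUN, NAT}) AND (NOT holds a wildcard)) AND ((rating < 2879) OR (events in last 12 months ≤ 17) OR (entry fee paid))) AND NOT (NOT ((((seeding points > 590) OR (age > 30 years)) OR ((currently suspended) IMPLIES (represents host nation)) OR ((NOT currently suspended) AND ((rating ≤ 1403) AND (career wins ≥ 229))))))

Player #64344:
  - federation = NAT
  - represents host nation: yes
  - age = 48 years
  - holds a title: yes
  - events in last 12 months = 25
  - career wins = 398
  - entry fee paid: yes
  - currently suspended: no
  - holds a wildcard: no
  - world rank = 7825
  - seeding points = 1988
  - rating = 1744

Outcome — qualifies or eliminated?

Atomic conditions:
  world rank ≤ 7114: 7825 ≤ 7114 is false
  career wins < 13: 398 < 13 is false
  federation ∈ {FIDE-A, FIDE-B, JUN, NAT}: NAT is in the set → true
  NOT holds a wildcard: no → true
  rating < 2879: 1744 < 2879 is true
  events in last 12 months ≤ 17: 25 ≤ 17 is false
  entry fee paid: yes → true
  seeding points > 590: 1988 > 590 is true
  age > 30 years: 48 > 30 is true
  currently suspended: no → false
  represents host nation: yes → true
  NOT currently suspended: no → true
  rating ≤ 1403: 1744 ≤ 1403 is false
  career wins ≥ 229: 398 ≥ 229 is true
Combine:
[1.1.1] false → false (antecedent false ⇒ implication holds) = true
[1.1] NOT true = false
[1.2] true AND true = true
[1.3] true OR false OR true = true
[1] false AND true AND true = false
[2.1.1.1] true OR true = true
[2.1.1.2] false → true (antecedent false ⇒ implication holds) = true
[2.1.1.3.2] false AND true = false
[2.1.1.3] true AND false = false
[2.1.1] true OR true OR false = true
[2.1] NOT true = false
[2] NOT false = true
[root] false AND true = false
Overall: false → eliminated

Eliminated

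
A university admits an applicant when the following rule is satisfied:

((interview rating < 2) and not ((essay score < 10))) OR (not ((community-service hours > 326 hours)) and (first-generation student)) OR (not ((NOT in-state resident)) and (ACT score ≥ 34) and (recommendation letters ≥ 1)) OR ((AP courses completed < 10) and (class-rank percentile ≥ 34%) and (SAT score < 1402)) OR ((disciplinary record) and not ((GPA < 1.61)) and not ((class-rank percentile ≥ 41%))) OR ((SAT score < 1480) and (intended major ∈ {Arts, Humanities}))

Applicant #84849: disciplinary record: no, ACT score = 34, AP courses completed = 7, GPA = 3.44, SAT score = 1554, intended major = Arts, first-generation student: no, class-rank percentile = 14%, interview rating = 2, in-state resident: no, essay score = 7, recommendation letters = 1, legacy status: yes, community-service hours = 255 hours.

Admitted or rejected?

Atomic conditions:
  interview rating < 2: 2 < 2 is false
  essay score < 10: 7 < 10 is true
  community-service hours > 326 hours: 255 > 326 is false
  first-generation student: no → false
  NOT in-state resident: no → true
  ACT score ≥ 34: 34 ≥ 34 is true
  recommendation letters ≥ 1: 1 ≥ 1 is true
  AP courses completed < 10: 7 < 10 is true
  class-rank percentile ≥ 34%: 14 ≥ 34 is false
  SAT score < 1402: 1554 < 1402 is false
  disciplinary record: no → false
  GPA < 1.61: 3.44 < 1.61 is false
  class-rank percentile ≥ 41%: 14 ≥ 41 is false
  SAT score < 1480: 1554 < 1480 is false
  intended major ∈ {Arts, Humanities}: Arts is in the set → true
Combine:
[1.2] NOT true = false
[1] false AND false = false
[2.1] NOT false = true
[2] true AND false = false
[3.1] NOT true = false
[3] false AND true AND true = false
[4] true AND false AND false = false
[5.2] NOT false = true
[5.3] NOT false = true
[5] false AND true AND true = false
[6] false AND true = false
[root] false OR false OR false OR false OR false OR false = false
Overall: false → rejected

Rejected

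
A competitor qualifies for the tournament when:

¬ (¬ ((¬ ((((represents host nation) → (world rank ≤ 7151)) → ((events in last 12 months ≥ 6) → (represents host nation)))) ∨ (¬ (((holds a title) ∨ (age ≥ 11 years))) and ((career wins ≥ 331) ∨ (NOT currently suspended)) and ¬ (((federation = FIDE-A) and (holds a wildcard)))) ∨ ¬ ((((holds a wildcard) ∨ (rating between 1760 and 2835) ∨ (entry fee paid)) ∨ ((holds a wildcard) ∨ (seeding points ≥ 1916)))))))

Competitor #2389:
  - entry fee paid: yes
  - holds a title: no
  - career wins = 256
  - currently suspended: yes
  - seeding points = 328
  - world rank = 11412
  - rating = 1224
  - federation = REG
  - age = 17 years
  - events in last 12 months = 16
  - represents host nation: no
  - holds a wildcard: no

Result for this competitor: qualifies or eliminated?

Atomic conditions:
  represents host nation: no → false
  world rank ≤ 7151: 11412 ≤ 7151 is false
  events in last 12 months ≥ 6: 16 ≥ 6 is true
  holds a title: no → false
  age ≥ 11 years: 17 ≥ 11 is true
  career wins ≥ 331: 256 ≥ 331 is false
  NOT currently suspended: yes → false
  federation = FIDE-A: REG == FIDE-A is false
  holds a wildcard: no → false
  rating between 1760 and 2835: 1224 in [1760, 2835] is false
  entry fee paid: yes → true
  seeding points ≥ 1916: 328 ≥ 1916 is false
Combine:
[1.1.1.1.1] false → false (antecedent false ⇒ implication holds) = true
[1.1.1.1.2] true → false = false
[1.1.1.1] true → false = false
[1.1.1] NOT false = true
[1.1.2.1.1] false OR true = true
[1.1.2.1] NOT true = false
[1.1.2.2] false OR false = false
[1.1.2.3.1] false AND false = false
[1.1.2.3] NOT false = true
[1.1.2] false AND false AND true = false
[1.1.3.1.1] false OR false OR true = true
[1.1.3.1.2] false OR false = false
[1.1.3.1] true OR false = true
[1.1.3] NOT true = false
[1.1] true OR false OR false = true
[1] NOT true = false
[root] NOT false = true
Overall: true → qualifies

Qualifies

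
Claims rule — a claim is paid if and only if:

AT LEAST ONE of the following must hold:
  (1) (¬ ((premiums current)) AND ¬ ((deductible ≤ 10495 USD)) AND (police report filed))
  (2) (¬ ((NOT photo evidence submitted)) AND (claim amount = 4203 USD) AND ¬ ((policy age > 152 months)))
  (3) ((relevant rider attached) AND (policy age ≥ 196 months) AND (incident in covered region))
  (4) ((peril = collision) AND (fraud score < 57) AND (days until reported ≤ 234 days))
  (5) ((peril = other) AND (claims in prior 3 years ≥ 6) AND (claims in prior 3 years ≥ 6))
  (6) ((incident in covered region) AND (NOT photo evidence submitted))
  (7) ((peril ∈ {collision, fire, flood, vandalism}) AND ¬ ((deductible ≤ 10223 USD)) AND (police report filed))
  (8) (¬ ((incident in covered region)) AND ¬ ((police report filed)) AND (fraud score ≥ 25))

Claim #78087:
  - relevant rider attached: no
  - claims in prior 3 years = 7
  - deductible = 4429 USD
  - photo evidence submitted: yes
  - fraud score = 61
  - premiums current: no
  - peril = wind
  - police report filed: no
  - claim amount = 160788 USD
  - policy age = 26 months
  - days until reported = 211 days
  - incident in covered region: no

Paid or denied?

Paid

Atomic conditions:
  premiums current: no → false
  deductible ≤ 10495 USD: 4429 ≤ 10495 is true
  police report filed: no → false
  NOT photo evidence submitted: yes → false
  claim amount = 4203 USD: 160788 == 4203 is false
  policy age > 152 months: 26 > 152 is false
  relevant rider attached: no → false
  policy age ≥ 196 months: 26 ≥ 196 is false
  incident in covered region: no → false
  peril = collision: wind == collision is false
  fraud score < 57: 61 < 57 is false
  days until reported ≤ 234 days: 211 ≤ 234 is true
  peril = other: wind == other is false
  claims in prior 3 years ≥ 6: 7 ≥ 6 is true
  peril ∈ {collision, fire, flood, vandalism}: wind is not in the set → false
  deductible ≤ 10223 USD: 4429 ≤ 10223 is true
  fraud score ≥ 25: 61 ≥ 25 is true
Combine:
[1.1] NOT false = true
[1.2] NOT true = false
[1] true AND false AND false = false
[2.1] NOT false = true
[2.3] NOT false = true
[2] true AND false AND true = false
[3] false AND false AND false = false
[4] false AND false AND true = false
[5] false AND true AND true = false
[6] false AND false = false
[7.2] NOT true = false
[7] false AND false AND false = false
[8.1] NOT false = true
[8.2] NOT false = true
[8] true AND true AND true = true
[root] false OR false OR false OR false OR false OR false OR false OR true = true
Overall: true → paid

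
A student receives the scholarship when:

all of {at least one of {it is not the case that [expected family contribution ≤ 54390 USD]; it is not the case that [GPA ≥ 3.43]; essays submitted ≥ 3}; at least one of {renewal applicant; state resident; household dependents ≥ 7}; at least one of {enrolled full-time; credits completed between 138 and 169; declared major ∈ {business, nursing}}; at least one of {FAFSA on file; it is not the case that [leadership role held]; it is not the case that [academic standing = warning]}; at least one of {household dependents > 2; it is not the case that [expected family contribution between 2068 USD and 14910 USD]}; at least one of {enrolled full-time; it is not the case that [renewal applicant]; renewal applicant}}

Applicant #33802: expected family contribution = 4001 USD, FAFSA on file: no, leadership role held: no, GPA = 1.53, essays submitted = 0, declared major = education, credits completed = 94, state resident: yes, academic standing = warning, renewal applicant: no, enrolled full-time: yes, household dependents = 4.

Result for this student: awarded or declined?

Awarded

Atomic conditions:
  expected family contribution ≤ 54390 USD: 4001 ≤ 54390 is true
  GPA ≥ 3.43: 1.53 ≥ 3.43 is false
  essays submitted ≥ 3: 0 ≥ 3 is false
  renewal applicant: no → false
  state resident: yes → true
  household dependents ≥ 7: 4 ≥ 7 is false
  enrolled full-time: yes → true
  credits completed between 138 and 169: 94 in [138, 169] is false
  declared major ∈ {business, nursing}: education is not in the set → false
  FAFSA on file: no → false
  leadership role held: no → false
  academic standing = warning: warning == warning is true
  household dependents > 2: 4 > 2 is true
  expected family contribution between 2068 USD and 14910 USD: 4001 in [2068, 14910] is true
Combine:
[1.1] NOT true = false
[1.2] NOT false = true
[1] false OR true OR false = true
[2] false OR true OR false = true
[3] true OR false OR false = true
[4.2] NOT false = true
[4.3] NOT true = false
[4] false OR true OR false = true
[5.2] NOT true = false
[5] true OR false = true
[6.2] NOT false = true
[6] true OR true OR false = true
[root] true AND true AND true AND true AND true AND true = true
Overall: true → awarded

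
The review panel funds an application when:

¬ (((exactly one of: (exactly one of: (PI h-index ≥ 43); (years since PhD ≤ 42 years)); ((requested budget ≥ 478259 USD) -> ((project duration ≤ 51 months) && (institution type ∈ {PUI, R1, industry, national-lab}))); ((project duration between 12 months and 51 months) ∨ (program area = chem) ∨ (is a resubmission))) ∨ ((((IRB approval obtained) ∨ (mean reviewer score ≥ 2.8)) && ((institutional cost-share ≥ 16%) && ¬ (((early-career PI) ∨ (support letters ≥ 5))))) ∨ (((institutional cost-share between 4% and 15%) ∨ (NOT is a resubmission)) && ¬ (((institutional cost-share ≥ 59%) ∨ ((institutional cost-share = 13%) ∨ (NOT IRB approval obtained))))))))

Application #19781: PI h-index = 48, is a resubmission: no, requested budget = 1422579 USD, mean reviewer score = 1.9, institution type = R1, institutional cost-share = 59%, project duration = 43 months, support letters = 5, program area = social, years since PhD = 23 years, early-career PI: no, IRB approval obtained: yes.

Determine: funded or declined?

Funded

Atomic conditions:
  PI h-index ≥ 43: 48 ≥ 43 is true
  years since PhD ≤ 42 years: 23 ≤ 42 is true
  requested budget ≥ 478259 USD: 1422579 ≥ 478259 is true
  project duration ≤ 51 months: 43 ≤ 51 is true
  institution type ∈ {PUI, R1, industry, national-lab}: R1 is in the set → true
  project duration between 12 months and 51 months: 43 in [12, 51] is true
  program area = chem: social == chem is false
  is a resubmission: no → false
  IRB approval obtained: yes → true
  mean reviewer score ≥ 2.8: 1.9 ≥ 2.8 is false
  institutional cost-share ≥ 16%: 59 ≥ 16 is true
  early-career PI: no → false
  support letters ≥ 5: 5 ≥ 5 is true
  institutional cost-share between 4% and 15%: 59 in [4, 15] is false
  NOT is a resubmission: no → true
  institutional cost-share ≥ 59%: 59 ≥ 59 is true
  institutional cost-share = 13%: 59 == 13 is false
  NOT IRB approval obtained: yes → false
Combine:
[1.1.1] exactly-one(true, true) = false
[1.1.2.2] true AND true = true
[1.1.2] true → true = true
[1.1.3] true OR false OR false = true
[1.1] exactly-one(false, true, true) = false
[1.2.1.1] true OR false = true
[1.2.1.2.2.1] false OR true = true
[1.2.1.2.2] NOT true = false
[1.2.1.2] true AND false = false
[1.2.1] true AND false = false
[1.2.2.1] false OR true = true
[1.2.2.2.1.2] false OR false = false
[1.2.2.2.1] true OR false = true
[1.2.2.2] NOT true = false
[1.2.2] true AND false = false
[1.2] false OR false = false
[1] false OR false = false
[root] NOT false = true
Overall: true → funded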